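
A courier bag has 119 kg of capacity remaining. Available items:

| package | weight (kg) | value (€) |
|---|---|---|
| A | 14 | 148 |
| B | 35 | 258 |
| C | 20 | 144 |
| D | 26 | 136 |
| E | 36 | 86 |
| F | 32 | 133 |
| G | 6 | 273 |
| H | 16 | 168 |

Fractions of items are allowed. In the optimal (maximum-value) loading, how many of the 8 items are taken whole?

6

Order: G (273/6=45.50) > A (148/14=10.57) > H (168/16=10.50) > B (258/35=7.37) > C (144/20=7.20) > D (136/26=5.23) > F (133/32=4.16) > E (86/36=2.39)
Fill: take G (6 @ 273) → take A (14 @ 148) → take H (16 @ 168) → take B (35 @ 258) → take C (20 @ 144) → take D (26 @ 136) → take 2/32 of F → 8.31; 119/119 used.
6 item(s) taken whole; one partial (take 2/32 of F).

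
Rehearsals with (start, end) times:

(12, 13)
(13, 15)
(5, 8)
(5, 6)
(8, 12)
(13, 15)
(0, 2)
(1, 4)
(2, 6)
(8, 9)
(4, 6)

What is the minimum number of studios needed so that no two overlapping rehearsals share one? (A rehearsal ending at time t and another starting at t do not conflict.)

The answer is the maximum number of intervals overlapping at any instant.
Events (time:±→running): 0:+→1 1:+→2 2:-→1 2:+→2 4:-→1 4:+→2 5:+→3 5:+→4 … peak 4.

4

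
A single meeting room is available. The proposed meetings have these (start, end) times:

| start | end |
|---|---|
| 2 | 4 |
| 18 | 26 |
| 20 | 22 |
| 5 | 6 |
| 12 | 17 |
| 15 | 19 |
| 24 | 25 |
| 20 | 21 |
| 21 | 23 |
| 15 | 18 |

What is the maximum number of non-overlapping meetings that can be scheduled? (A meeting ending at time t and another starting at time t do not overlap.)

6

Sort by end time and greedily take each interval whose start is ≥ the last chosen end.
Sorted by end: (2,4)  (5,6)  (12,17)  (15,18)  (15,19)  (20,21)  (20,22)  (21,23)  (24,25)  (18,26)
take (2,4); take (5,6); take (12,17); skip (15,19); take (20,21); skip (20,22); take (21,23); take (24,25).
Selected 6 meetings.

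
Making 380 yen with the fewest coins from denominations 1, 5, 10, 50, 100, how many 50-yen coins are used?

Use the largest denomination that fits, subtract, and repeat.
380 − 3×100→80 − 1×50→30 − 3×10→0
Count of 50: 1

1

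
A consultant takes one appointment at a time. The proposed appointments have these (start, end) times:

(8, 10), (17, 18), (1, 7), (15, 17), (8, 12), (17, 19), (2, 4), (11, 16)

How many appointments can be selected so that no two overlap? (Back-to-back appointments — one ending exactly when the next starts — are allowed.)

Order by finish time; keep every interval that doesn't clash with the previous kept one.
Sorted by end: (2,4)  (1,7)  (8,10)  (8,12)  (11,16)  (15,17)  (17,18)  (17,19)
take (2,4); take (8,10); take (11,16); skip (15,17); take (17,18).
Selected 4 appointments.

4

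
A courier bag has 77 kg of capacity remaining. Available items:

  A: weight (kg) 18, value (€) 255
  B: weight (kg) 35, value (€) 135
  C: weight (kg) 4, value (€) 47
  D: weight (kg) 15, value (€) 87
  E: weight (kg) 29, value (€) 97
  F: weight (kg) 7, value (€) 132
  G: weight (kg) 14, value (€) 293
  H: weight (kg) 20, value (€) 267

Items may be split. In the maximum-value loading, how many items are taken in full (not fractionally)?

Ratios (sorted): G 20.93, F 18.86, A 14.17, H 13.35, C 11.75, D 5.80, B 3.86, E 3.34
take G (14 @ 293); take F (7 @ 132); take A (18 @ 255); take H (20 @ 267); take C (4 @ 47); take 14/15 of D → 81.20. Capacity used 77/77.
5 item(s) taken whole; one partial (take 14/15 of D).

5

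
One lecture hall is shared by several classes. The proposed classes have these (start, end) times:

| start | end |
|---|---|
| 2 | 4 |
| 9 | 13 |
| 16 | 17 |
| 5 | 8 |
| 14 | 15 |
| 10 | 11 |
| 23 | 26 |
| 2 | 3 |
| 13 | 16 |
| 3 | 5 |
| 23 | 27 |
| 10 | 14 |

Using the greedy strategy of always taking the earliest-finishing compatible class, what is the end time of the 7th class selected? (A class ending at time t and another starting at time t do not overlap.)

26

Sorted by end: (2,3)  (2,4)  (3,5)  (5,8)  (10,11)  (9,13)  (10,14)  (14,15)  (13,16)  (16,17)  (23,26)  (23,27)
take (2,3); take (3,5); take (5,8); take (10,11); take (14,15); take (16,17); take (23,26); skip (23,27).
Selected: (2,3) (3,5) (5,8) (10,11) (14,15) (16,17) (23,26)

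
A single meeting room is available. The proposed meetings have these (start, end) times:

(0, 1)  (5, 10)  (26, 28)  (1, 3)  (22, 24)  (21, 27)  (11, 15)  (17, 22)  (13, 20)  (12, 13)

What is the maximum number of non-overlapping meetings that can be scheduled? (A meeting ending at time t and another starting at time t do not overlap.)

7

Greedy by earliest finish: after sorting by end time, pick each interval compatible with the last pick.
Sorted by end: (0,1)  (1,3)  (5,10)  (12,13)  (11,15)  (13,20)  (17,22)  (22,24)  (21,27)  (26,28)
take (0,1); take (1,3); take (5,10); take (12,13); skip (11,15); take (13,20); take (22,24); take (26,28).
Selected 7 meetings.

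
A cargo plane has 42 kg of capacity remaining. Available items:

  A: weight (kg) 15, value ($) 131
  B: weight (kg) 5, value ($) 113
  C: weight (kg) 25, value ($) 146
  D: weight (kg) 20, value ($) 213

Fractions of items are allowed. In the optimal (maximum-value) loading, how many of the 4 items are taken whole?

3

Sort by value per unit weight and fill in that order.
Order: B (113/5=22.60) > D (213/20=10.65) > A (131/15=8.73) > C (146/25=5.84)
Fill: take B (5 @ 113) → take D (20 @ 213) → take A (15 @ 131) → take 2/25 of C → 11.68; 42/42 used.
3 item(s) taken whole; one partial (take 2/25 of C).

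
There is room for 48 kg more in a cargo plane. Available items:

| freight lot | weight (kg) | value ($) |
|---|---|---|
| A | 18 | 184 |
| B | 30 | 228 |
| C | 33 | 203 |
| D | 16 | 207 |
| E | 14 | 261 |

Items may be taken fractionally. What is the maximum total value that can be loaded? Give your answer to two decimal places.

652.00

Greedy by value/weight ratio, highest first.
Order: E (261/14=18.64) > D (207/16=12.94) > A (184/18=10.22) > B (228/30=7.60) > C (203/33=6.15)
Fill: take E (14 @ 261) → take D (16 @ 207) → take A (18 @ 184); 48/48 used.
Total value = 652.00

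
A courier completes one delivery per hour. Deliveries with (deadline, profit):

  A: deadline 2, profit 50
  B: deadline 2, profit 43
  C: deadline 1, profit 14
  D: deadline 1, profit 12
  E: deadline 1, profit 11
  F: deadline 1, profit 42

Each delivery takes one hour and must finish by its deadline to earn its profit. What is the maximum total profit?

93

By profit: A(d2,50), B(d2,43), F(d1,42), C(d1,14), D(d1,12), E(d1,11)
A→slot 2; B→slot 1; F skipped; C skipped; D skipped; E skipped.
Profit = 43 + 50 = 93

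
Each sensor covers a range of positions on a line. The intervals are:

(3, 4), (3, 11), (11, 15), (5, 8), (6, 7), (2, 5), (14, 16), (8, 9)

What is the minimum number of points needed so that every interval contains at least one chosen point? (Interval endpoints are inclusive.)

By right end: [3,4]  [2,5]  [6,7]  [5,8]  [8,9]  [3,11]  [11,15]  [14,16]
[3,4] uncovered → point at 4; [6,7] uncovered → point at 7; [8,9] uncovered → point at 9; [11,15] uncovered → point at 15.
Points: 4, 7, 9, 15 (4 total).

4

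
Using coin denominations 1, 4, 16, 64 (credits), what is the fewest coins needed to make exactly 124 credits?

124 − 1×64→60 − 3×16→12 − 3×4→0
Total coins = 1 + 3 + 3 = 7

7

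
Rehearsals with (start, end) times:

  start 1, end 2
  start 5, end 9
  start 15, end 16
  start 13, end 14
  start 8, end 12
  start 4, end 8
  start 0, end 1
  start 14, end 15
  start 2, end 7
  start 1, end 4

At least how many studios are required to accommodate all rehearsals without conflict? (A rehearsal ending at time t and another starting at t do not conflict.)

3

The answer is the maximum number of intervals overlapping at any instant.
Events (time:±→running): 0:+→1 1:-→0 1:+→1 1:+→2 2:-→1 2:+→2 4:-→1 4:+→2 5:+→3 … peak 3.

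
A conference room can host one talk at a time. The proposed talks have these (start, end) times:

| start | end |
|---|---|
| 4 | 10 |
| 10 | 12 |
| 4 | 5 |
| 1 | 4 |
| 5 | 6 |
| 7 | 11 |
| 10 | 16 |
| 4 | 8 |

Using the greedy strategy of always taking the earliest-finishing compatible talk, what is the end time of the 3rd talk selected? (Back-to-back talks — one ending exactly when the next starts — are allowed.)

Sorted by end: (1,4)  (4,5)  (5,6)  (4,8)  (4,10)  (7,11)  (10,12)  (10,16)
take (1,4); take (4,5); take (5,6); take (7,11); skip (10,16).
Selected: (1,4) (4,5) (5,6) (7,11)

6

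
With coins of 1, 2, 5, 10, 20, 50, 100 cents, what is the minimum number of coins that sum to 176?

176 = 1×100 + 1×50 + 1×20 + 1×5 + 1×1
Total coins = 1 + 1 + 1 + 1 + 1 = 5

5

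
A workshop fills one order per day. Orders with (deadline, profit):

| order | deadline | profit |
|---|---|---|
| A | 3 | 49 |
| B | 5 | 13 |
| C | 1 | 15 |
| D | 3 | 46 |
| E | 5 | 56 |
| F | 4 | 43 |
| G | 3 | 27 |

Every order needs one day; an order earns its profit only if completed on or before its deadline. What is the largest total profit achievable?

221

Profit order: E=56 A=49 D=46 F=43 G=27 C=15 B=13
Assign: E→slot 5, A→slot 3, D→slot 2, F→slot 4, G→slot 1, C skipped, B skipped.
Slots: [1:G] [2:D] [3:A] [4:F] [5:E]
Profit = 27 + 46 + 49 + 43 + 56 = 221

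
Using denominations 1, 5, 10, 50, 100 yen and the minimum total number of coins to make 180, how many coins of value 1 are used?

180 − 1×100→80 − 1×50→30 − 3×10→0
Count of 1: 0

0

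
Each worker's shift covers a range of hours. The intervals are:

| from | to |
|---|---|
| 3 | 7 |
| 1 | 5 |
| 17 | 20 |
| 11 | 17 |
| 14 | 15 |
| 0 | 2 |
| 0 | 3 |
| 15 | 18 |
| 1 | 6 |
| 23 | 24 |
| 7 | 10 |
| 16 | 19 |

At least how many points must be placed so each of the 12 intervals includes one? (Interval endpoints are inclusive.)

5

Sort by right endpoint; whenever an interval is uncovered, place a point at its right end.
By right end: [0,2]  [0,3]  [1,5]  [1,6]  [3,7]  [7,10]  [14,15]  [11,17]  [15,18]  [16,19]  [17,20]  [23,24]
[0,2] uncovered → point at 2; [3,7] uncovered → point at 7; [14,15] uncovered → point at 15; [16,19] uncovered → point at 19; [23,24] uncovered → point at 24.
Points: 2, 7, 15, 19, 24 (5 total).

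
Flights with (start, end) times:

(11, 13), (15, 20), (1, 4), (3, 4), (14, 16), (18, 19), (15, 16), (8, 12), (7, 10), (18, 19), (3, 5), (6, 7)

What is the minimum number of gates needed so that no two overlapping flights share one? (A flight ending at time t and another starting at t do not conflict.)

3

The answer is the maximum number of intervals overlapping at any instant.
starts: [1, 3, 3, 6, 7, 8, 11, 14, 15, 15, 18, 18]
ends:   [4, 4, 5, 7, 10, 12, 13, 16, 16, 19, 19, 20]
s1→1 s3→2 s3→3  — peak 3.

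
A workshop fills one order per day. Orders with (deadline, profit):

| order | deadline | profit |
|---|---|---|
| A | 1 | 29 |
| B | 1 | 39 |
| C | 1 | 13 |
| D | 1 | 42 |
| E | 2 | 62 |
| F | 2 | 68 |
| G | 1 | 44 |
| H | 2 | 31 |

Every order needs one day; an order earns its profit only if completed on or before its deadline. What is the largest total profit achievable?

130

By profit: F(d2,68), E(d2,62), G(d1,44), D(d1,42), B(d1,39), H(d2,31), A(d1,29), C(d1,13)
F→slot 2; E→slot 1; G skipped; D skipped; B skipped; H skipped; A skipped; C skipped.
Profit = 62 + 68 = 130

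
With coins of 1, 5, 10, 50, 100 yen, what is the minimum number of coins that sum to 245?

Greedy: take as many of the largest coin as possible, then repeat with the remainder.
245 − 2×100→45 − 4×10→5 − 1×5→0
Total coins = 2 + 4 + 1 = 7

7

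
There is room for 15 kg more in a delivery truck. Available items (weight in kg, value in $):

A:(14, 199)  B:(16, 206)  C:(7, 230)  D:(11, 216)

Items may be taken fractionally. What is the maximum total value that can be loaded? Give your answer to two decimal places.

387.09

Ratios (sorted): C 32.86, D 19.64, A 14.21, B 12.88
take C (7 @ 230); take 8/11 of D → 157.09. Capacity used 15/15.
Total value = 387.09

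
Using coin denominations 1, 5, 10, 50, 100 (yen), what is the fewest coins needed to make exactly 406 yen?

6

406 = 4×100 + 1×5 + 1×1
Total coins = 4 + 1 + 1 = 6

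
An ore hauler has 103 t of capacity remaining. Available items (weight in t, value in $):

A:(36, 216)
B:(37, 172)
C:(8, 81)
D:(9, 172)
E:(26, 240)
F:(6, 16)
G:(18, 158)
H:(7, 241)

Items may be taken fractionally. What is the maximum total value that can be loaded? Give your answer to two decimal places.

Greedy by value/weight ratio, highest first.
Ratios (sorted): H 34.43, D 19.11, C 10.12, E 9.23, G 8.78, A 6.00, B 4.65, F 2.67
take H (7 @ 241); take D (9 @ 172); take C (8 @ 81); take E (26 @ 240); take G (18 @ 158); take 35/36 of A → 210.00. Capacity used 103/103.
Total value = 1102.00

1102.00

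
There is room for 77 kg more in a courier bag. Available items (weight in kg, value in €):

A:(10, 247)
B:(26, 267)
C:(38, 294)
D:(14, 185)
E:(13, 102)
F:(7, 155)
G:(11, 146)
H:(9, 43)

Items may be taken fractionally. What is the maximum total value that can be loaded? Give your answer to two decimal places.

Sort by value per unit weight and fill in that order.
Ratios (sorted): A 24.70, F 22.14, G 13.27, D 13.21, B 10.27, E 7.85, C 7.74, H 4.78
take A (10 @ 247); take F (7 @ 155); take G (11 @ 146); take D (14 @ 185); take B (26 @ 267); take 9/13 of E → 70.62. Capacity used 77/77.
Total value = 1070.62

1070.62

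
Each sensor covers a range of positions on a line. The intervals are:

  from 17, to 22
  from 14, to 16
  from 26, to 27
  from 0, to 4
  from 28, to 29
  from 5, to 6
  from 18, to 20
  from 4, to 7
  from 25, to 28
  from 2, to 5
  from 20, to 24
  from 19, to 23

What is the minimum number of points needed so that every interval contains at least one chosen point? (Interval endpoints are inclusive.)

Sorted: [0,4] [2,5] [5,6] [4,7] [14,16] [18,20] [17,22] [19,23] [20,24] [26,27] [25,28] [28,29]
{[0,4],[2,5]} hit by 4; {[5,6],[4,7]} hit by 6; {[14,16]} hit by 16; {[18,20],[17,22],[19,23],[20,24]} hit by 20; {[26,27],[25,28]} hit by 27; {[28,29]} hit by 29.
Points: 4, 6, 16, 20, 27, 29 (6 total).

6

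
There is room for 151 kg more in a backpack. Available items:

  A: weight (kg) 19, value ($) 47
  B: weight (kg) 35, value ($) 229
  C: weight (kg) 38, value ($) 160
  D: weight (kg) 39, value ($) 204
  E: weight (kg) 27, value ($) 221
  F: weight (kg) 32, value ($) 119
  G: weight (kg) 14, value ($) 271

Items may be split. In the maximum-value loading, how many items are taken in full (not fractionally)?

Sort by value per unit weight and fill in that order.
Ratios (sorted): G 19.36, E 8.19, B 6.54, D 5.23, C 4.21, F 3.72, A 2.47
take G (14 @ 271); take E (27 @ 221); take B (35 @ 229); take D (39 @ 204); take 36/38 of C → 151.58. Capacity used 151/151.
4 item(s) taken whole; one partial (take 36/38 of C).

4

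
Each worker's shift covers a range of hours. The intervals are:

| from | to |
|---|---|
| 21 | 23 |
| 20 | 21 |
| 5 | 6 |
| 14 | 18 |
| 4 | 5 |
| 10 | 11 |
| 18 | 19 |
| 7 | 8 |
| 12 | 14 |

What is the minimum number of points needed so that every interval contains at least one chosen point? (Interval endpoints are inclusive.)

6

Process intervals by earliest right end; each time one isn't hit yet, stab at its right endpoint.
Sorted: [4,5] [5,6] [7,8] [10,11] [12,14] [14,18] [18,19] [20,21] [21,23]
{[4,5],[5,6]} hit by 5; {[7,8]} hit by 8; {[10,11]} hit by 11; {[12,14],[14,18]} hit by 14; {[18,19]} hit by 19; {[20,21],[21,23]} hit by 21.
Points: 5, 8, 11, 14, 19, 21 (6 total).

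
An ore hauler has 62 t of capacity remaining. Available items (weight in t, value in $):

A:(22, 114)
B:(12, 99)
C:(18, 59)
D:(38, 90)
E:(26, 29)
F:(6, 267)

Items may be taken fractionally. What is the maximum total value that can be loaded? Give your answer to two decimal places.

548.47

Greedy by value/weight ratio, highest first.
Ratios (sorted): F 44.50, B 8.25, A 5.18, C 3.28, D 2.37, E 1.12
take F (6 @ 267); take B (12 @ 99); take A (22 @ 114); take C (18 @ 59); take 4/38 of D → 9.47. Capacity used 62/62.
Total value = 548.47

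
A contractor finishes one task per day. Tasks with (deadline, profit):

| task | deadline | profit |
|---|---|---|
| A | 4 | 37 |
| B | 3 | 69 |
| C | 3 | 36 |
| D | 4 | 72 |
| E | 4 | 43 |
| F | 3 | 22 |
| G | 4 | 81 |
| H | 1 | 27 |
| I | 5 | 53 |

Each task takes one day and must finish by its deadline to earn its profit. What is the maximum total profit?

318

By profit: G(d4,81), D(d4,72), B(d3,69), I(d5,53), E(d4,43), A(d4,37), C(d3,36), H(d1,27), F(d3,22)
G→slot 4; D→slot 3; B→slot 2; I→slot 5; E→slot 1; A skipped; C skipped; H skipped; F skipped.
Profit = 43 + 69 + 72 + 81 + 53 = 318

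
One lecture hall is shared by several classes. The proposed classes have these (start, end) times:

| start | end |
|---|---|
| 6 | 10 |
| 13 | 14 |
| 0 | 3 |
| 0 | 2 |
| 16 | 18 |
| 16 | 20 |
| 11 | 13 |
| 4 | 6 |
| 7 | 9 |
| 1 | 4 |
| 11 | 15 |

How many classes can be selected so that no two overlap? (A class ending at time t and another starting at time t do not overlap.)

6

By end time: (0,2), (0,3), (1,4), (4,6), (7,9), (6,10), (11,13), (13,14), (11,15), (16,18), (16,20).
Pick (0,2); next start ≥ 2 → (4,6); next start ≥ 6 → (7,9); next start ≥ 9 → (11,13); next start ≥ 13 → (13,14); next start ≥ 14 → (16,18).
Selected 6 classes.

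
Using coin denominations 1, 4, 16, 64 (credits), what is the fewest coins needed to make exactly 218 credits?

8

218 = 3×64 + 1×16 + 2×4 + 2×1
Total coins = 3 + 1 + 2 + 2 = 8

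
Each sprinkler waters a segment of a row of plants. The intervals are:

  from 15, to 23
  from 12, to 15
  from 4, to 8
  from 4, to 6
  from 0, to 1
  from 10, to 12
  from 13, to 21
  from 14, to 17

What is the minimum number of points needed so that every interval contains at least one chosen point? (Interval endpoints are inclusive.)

4

Process intervals by earliest right end; each time one isn't hit yet, stab at its right endpoint.
Sorted: [0,1] [4,6] [4,8] [10,12] [12,15] [14,17] [13,21] [15,23]
{[0,1]} hit by 1; {[4,6],[4,8]} hit by 6; {[10,12],[12,15]} hit by 12; {[14,17],[13,21],[15,23]} hit by 17.
Points: 1, 6, 12, 17 (4 total).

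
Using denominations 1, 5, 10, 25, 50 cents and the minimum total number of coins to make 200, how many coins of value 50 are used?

4

Greedy: take as many of the largest coin as possible, then repeat with the remainder.
200 = 4×50
Count of 50: 4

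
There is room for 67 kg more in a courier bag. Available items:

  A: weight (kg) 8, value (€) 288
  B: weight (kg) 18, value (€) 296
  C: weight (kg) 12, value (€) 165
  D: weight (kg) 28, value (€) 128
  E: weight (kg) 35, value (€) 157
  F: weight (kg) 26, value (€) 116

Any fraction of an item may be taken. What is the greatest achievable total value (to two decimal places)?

881.49

Ratios (sorted): A 36.00, B 16.44, C 13.75, D 4.57, E 4.49, F 4.46
take A (8 @ 288); take B (18 @ 296); take C (12 @ 165); take D (28 @ 128); take 1/35 of E → 4.49. Capacity used 67/67.
Total value = 881.49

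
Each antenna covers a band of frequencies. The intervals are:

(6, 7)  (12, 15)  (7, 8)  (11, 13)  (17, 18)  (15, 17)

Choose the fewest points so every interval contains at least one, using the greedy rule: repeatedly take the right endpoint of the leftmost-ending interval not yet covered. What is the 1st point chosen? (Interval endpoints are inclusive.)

By right end: [6,7]  [7,8]  [11,13]  [12,15]  [15,17]  [17,18]
[6,7] uncovered → point at 7; [11,13] uncovered → point at 13; [15,17] uncovered → point at 17.
Points: 7, 13, 17 (3 total).

7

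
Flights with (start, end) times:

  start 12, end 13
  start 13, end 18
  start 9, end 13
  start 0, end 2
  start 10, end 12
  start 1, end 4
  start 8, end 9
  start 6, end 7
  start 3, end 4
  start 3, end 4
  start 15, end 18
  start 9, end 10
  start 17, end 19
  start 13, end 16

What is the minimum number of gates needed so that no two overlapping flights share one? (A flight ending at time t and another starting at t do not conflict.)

3

Events (time:±→running): 0:+→1 1:+→2 2:-→1 3:+→2 3:+→3 … peak 3.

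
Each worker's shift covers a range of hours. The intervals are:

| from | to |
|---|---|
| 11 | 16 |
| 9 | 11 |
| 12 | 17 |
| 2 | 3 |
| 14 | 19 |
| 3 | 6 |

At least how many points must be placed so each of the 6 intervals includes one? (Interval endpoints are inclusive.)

Sort by right endpoint; whenever an interval is uncovered, place a point at its right end.
Sorted: [2,3] [3,6] [9,11] [11,16] [12,17] [14,19]
{[2,3],[3,6]} hit by 3; {[9,11],[11,16]} hit by 11; {[12,17],[14,19]} hit by 17.
Points: 3, 11, 17 (3 total).

3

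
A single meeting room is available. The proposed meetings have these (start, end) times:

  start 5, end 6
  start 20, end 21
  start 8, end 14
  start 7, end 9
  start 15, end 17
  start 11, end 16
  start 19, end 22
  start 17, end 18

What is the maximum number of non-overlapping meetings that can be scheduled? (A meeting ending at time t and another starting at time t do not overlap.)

5

Greedy by earliest finish: after sorting by end time, pick each interval compatible with the last pick.
Sorted by end: (5,6)  (7,9)  (8,14)  (11,16)  (15,17)  (17,18)  (20,21)  (19,22)
take (5,6); take (7,9); skip (8,14); take (11,16); take (17,18); take (20,21).
Selected 5 meetings.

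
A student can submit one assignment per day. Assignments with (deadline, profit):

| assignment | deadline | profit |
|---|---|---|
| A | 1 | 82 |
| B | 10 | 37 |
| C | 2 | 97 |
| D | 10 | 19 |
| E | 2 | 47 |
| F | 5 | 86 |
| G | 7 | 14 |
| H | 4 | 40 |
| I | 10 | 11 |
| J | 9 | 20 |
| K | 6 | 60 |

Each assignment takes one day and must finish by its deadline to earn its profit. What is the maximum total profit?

Sort by profit descending; place each in the latest free slot ≤ its deadline.
By profit: C(d2,97), F(d5,86), A(d1,82), K(d6,60), E(d2,47), H(d4,40), B(d10,37), J(d9,20), D(d10,19), G(d7,14), I(d10,11)
C→slot 2; F→slot 5; A→slot 1; K→slot 6; E skipped; H→slot 4; B→slot 10; J→slot 9; D→slot 8; G→slot 7; I→slot 3.
Profit = 82 + 97 + 11 + 40 + 86 + 60 + 14 + 19 + 20 + 37 = 466

466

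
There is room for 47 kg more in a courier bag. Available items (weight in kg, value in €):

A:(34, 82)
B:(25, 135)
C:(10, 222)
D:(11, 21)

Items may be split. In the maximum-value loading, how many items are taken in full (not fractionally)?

2

Sort by value per unit weight and fill in that order.
Ratios (sorted): C 22.20, B 5.40, A 2.41, D 1.91
take C (10 @ 222); take B (25 @ 135); take 12/34 of A → 28.94. Capacity used 47/47.
2 item(s) taken whole; one partial (take 12/34 of A).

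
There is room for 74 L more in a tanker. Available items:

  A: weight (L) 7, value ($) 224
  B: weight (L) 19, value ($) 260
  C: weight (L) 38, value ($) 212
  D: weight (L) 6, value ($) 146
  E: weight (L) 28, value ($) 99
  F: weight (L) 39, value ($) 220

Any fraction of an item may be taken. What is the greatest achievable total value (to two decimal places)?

Order: A (224/7=32.00) > D (146/6=24.33) > B (260/19=13.68) > F (220/39=5.64) > C (212/38=5.58) > E (99/28=3.54)
Fill: take A (7 @ 224) → take D (6 @ 146) → take B (19 @ 260) → take F (39 @ 220) → take 3/38 of C → 16.74; 74/74 used.
Total value = 866.74

866.74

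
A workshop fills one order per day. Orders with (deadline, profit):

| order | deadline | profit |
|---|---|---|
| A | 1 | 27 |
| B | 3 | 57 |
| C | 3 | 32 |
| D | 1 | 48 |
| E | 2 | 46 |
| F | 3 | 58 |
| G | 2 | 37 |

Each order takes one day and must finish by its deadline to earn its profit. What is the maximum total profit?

163

Take jobs in profit order; each goes to the latest open slot no later than its deadline.
By profit: F(d3,58), B(d3,57), D(d1,48), E(d2,46), G(d2,37), C(d3,32), A(d1,27)
F→slot 3; B→slot 2; D→slot 1; E skipped; G skipped; C skipped; A skipped.
Profit = 48 + 57 + 58 = 163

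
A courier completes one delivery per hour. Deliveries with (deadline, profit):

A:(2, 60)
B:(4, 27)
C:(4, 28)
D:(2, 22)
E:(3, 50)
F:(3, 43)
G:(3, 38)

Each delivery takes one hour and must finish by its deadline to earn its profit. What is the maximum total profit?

181

Take jobs in profit order; each goes to the latest open slot no later than its deadline.
By profit: A(d2,60), E(d3,50), F(d3,43), G(d3,38), C(d4,28), B(d4,27), D(d2,22)
A→slot 2; E→slot 3; F→slot 1; G skipped; C→slot 4; B skipped; D skipped.
Profit = 43 + 60 + 50 + 28 = 181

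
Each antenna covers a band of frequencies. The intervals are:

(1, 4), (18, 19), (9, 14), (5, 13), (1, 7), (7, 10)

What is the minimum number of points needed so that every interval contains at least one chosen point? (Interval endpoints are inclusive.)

By right end: [1,4]  [1,7]  [7,10]  [5,13]  [9,14]  [18,19]
[1,4] uncovered → point at 4; [7,10] uncovered → point at 10; [18,19] uncovered → point at 19.
Points: 4, 10, 19 (3 total).

3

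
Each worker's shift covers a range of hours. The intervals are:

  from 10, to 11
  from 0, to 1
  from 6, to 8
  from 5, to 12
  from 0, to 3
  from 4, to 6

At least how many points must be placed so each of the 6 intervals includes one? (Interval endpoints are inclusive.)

Sorted: [0,1] [0,3] [4,6] [6,8] [10,11] [5,12]
{[0,1],[0,3]} hit by 1; {[4,6],[6,8]} hit by 6; {[10,11],[5,12]} hit by 11.
Points: 1, 6, 11 (3 total).

3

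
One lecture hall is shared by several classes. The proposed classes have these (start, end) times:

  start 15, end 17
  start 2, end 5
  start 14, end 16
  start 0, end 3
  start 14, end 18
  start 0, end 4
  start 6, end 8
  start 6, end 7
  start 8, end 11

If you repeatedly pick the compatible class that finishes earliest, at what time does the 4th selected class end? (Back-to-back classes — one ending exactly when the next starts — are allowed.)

16

By end time: (0,3), (0,4), (2,5), (6,7), (6,8), (8,11), (14,16), (15,17), (14,18).
Pick (0,3); next start ≥ 3 → (6,7); next start ≥ 7 → (8,11); next start ≥ 11 → (14,16).
Selected: (0,3) (6,7) (8,11) (14,16)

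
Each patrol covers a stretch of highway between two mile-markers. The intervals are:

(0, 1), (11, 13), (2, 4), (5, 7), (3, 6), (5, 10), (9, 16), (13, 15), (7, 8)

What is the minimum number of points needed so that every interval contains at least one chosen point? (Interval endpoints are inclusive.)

Process intervals by earliest right end; each time one isn't hit yet, stab at its right endpoint.
By right end: [0,1]  [2,4]  [3,6]  [5,7]  [7,8]  [5,10]  [11,13]  [13,15]  [9,16]
[0,1] uncovered → point at 1; [2,4] uncovered → point at 4; [5,7] uncovered → point at 7; [11,13] uncovered → point at 13.
Points: 1, 4, 7, 13 (4 total).

4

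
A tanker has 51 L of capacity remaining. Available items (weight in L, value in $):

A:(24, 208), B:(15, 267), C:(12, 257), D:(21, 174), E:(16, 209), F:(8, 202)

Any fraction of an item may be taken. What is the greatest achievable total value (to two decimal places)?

Greedy by value/weight ratio, highest first.
Ratios (sorted): F 25.25, C 21.42, B 17.80, E 13.06, A 8.67, D 8.29
take F (8 @ 202); take C (12 @ 257); take B (15 @ 267); take E (16 @ 209). Capacity used 51/51.
Total value = 935.00

935.00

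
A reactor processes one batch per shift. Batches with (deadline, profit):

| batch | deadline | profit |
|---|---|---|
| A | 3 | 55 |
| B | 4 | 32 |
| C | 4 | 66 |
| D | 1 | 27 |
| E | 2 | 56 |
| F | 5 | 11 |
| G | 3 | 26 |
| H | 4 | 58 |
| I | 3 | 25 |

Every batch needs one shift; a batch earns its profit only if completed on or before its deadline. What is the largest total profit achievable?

Profit order: C=66 H=58 E=56 A=55 B=32 D=27 G=26 I=25 F=11
Assign: C→slot 4, H→slot 3, E→slot 2, A→slot 1, B skipped, D skipped, G skipped, I skipped, F→slot 5.
Slots: [1:A] [2:E] [3:H] [4:C] [5:F]
Profit = 55 + 56 + 58 + 66 + 11 = 246

246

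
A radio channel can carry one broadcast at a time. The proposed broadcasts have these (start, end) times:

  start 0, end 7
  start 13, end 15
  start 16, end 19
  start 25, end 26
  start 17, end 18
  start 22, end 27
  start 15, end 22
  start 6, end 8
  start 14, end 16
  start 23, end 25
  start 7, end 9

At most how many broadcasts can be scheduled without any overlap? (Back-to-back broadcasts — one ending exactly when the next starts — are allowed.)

Order by finish time; keep every interval that doesn't clash with the previous kept one.
Sorted by end: (0,7)  (6,8)  (7,9)  (13,15)  (14,16)  (17,18)  (16,19)  (15,22)  (23,25)  (25,26)  (22,27)
take (0,7); skip (6,8); take (7,9); take (13,15); take (17,18); skip (15,22); take (23,25); take (25,26).
Selected 6 broadcasts.

6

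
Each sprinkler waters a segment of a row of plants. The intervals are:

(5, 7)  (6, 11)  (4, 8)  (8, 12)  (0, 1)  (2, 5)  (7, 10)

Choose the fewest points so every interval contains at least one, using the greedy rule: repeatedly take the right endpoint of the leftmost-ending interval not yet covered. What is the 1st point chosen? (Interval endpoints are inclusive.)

1

Process intervals by earliest right end; each time one isn't hit yet, stab at its right endpoint.
By right end: [0,1]  [2,5]  [5,7]  [4,8]  [7,10]  [6,11]  [8,12]
[0,1] uncovered → point at 1; [2,5] uncovered → point at 5; [7,10] uncovered → point at 10.
Points: 1, 5, 10 (3 total).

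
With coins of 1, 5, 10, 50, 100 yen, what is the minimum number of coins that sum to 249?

Use the largest denomination that fits, subtract, and repeat.
249 − 2×100→49 − 4×10→9 − 1×5→4 − 4×1→0
Total coins = 2 + 4 + 1 + 4 = 11

11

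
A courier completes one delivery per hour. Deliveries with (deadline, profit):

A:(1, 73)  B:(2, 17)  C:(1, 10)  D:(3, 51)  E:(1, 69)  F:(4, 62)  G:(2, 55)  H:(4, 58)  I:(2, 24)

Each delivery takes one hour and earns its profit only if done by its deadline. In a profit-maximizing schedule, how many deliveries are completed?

Sort by profit descending; place each in the latest free slot ≤ its deadline.
By profit: A(d1,73), E(d1,69), F(d4,62), H(d4,58), G(d2,55), D(d3,51), I(d2,24), B(d2,17), C(d1,10)
A→slot 1; E skipped; F→slot 4; H→slot 3; G→slot 2; D skipped; I skipped; B skipped; C skipped.
4 of 9 scheduled.

4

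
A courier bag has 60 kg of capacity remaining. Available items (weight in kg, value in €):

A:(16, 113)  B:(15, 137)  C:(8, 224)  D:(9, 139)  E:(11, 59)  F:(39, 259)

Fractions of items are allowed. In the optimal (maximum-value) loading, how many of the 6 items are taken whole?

4

Order: C (224/8=28.00) > D (139/9=15.44) > B (137/15=9.13) > A (113/16=7.06) > F (259/39=6.64) > E (59/11=5.36)
Fill: take C (8 @ 224) → take D (9 @ 139) → take B (15 @ 137) → take A (16 @ 113) → take 12/39 of F → 79.69; 60/60 used.
4 item(s) taken whole; one partial (take 12/39 of F).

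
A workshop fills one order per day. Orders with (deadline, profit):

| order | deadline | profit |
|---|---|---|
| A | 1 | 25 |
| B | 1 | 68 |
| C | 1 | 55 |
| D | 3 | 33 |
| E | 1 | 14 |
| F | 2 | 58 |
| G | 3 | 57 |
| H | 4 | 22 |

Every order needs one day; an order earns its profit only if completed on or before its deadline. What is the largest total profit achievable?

Take jobs in profit order; each goes to the latest open slot no later than its deadline.
Profit order: B=68 F=58 G=57 C=55 D=33 A=25 H=22 E=14
Assign: B→slot 1, F→slot 2, G→slot 3, C skipped, D skipped, A skipped, H→slot 4, E skipped.
Slots: [1:B] [2:F] [3:G] [4:H]
Profit = 68 + 58 + 57 + 22 = 205

205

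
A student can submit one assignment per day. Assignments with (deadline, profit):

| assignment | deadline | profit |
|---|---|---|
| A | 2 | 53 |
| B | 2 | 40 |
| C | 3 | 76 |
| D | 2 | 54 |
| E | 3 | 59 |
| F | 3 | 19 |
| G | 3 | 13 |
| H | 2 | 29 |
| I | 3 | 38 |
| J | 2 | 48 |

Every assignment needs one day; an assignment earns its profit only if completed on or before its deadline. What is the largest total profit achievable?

189

By profit: C(d3,76), E(d3,59), D(d2,54), A(d2,53), J(d2,48), B(d2,40), I(d3,38), H(d2,29), F(d3,19), G(d3,13)
C→slot 3; E→slot 2; D→slot 1; A skipped; J skipped; B skipped; I skipped; H skipped; F skipped; G skipped.
Profit = 54 + 59 + 76 = 189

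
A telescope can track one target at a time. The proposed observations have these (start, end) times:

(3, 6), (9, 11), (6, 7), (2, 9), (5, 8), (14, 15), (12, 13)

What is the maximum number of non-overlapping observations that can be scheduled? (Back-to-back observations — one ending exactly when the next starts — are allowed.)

5

Order by finish time; keep every interval that doesn't clash with the previous kept one.
By end time: (3,6), (6,7), (5,8), (2,9), (9,11), (12,13), (14,15).
Pick (3,6); next start ≥ 6 → (6,7); next start ≥ 7 → (9,11); next start ≥ 11 → (12,13); next start ≥ 13 → (14,15).
Selected 5 observations.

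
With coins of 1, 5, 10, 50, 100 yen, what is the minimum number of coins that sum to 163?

6

Greedy: take as many of the largest coin as possible, then repeat with the remainder.
163 − 1×100→63 − 1×50→13 − 1×10→3 − 3×1→0
Total coins = 1 + 1 + 1 + 3 = 6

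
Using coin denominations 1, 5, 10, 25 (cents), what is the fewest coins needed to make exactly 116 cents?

7

Use the largest denomination that fits, subtract, and repeat.
116 − 4×25→16 − 1×10→6 − 1×5→1 − 1×1→0
Total coins = 4 + 1 + 1 + 1 = 7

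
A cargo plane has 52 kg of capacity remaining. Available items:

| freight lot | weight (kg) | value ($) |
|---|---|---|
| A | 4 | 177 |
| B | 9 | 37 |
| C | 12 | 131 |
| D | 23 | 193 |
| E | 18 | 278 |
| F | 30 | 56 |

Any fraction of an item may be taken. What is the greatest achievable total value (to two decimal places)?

737.04

Greedy by value/weight ratio, highest first.
Ratios (sorted): A 44.25, E 15.44, C 10.92, D 8.39, B 4.11, F 1.87
take A (4 @ 177); take E (18 @ 278); take C (12 @ 131); take 18/23 of D → 151.04. Capacity used 52/52.
Total value = 737.04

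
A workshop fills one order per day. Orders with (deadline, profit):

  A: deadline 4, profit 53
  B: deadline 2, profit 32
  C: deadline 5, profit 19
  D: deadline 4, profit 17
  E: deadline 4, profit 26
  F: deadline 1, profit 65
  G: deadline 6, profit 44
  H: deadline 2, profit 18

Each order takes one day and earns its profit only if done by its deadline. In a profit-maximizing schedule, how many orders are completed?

Take jobs in profit order; each goes to the latest open slot no later than its deadline.
Profit order: F=65 A=53 G=44 B=32 E=26 C=19 H=18 D=17
Assign: F→slot 1, A→slot 4, G→slot 6, B→slot 2, E→slot 3, C→slot 5, H skipped, D skipped.
Slots: [1:F] [2:B] [3:E] [4:A] [5:C] [6:G]
6 of 8 scheduled.

6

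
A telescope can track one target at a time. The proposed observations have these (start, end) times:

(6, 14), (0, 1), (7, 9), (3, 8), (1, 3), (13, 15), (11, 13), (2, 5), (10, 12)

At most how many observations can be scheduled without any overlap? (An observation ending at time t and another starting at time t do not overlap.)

By end time: (0,1), (1,3), (2,5), (3,8), (7,9), (10,12), (11,13), (6,14), (13,15).
Pick (0,1); next start ≥ 1 → (1,3); next start ≥ 3 → (3,8); next start ≥ 8 → (10,12); next start ≥ 12 → (13,15).
Selected 5 observations.

5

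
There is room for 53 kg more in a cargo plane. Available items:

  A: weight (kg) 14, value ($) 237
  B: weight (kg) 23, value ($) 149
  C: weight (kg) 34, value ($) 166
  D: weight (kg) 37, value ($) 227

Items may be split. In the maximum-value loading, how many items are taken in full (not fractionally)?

Greedy by value/weight ratio, highest first.
Ratios (sorted): A 16.93, B 6.48, D 6.14, C 4.88
take A (14 @ 237); take B (23 @ 149); take 16/37 of D → 98.16. Capacity used 53/53.
2 item(s) taken whole; one partial (take 16/37 of D).

2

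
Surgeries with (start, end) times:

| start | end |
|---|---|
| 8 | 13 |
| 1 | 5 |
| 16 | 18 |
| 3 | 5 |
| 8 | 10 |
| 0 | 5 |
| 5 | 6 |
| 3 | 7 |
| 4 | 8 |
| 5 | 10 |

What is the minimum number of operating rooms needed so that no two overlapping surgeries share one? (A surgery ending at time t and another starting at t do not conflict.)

Events (time:±→running): 0:+→1 1:+→2 3:+→3 3:+→4 4:+→5 … peak 5.

5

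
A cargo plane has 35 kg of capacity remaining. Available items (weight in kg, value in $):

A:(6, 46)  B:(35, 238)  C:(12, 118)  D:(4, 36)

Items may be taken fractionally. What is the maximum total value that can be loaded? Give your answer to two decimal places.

288.40

Sort by value per unit weight and fill in that order.
Order: C (118/12=9.83) > D (36/4=9.00) > A (46/6=7.67) > B (238/35=6.80)
Fill: take C (12 @ 118) → take D (4 @ 36) → take A (6 @ 46) → take 13/35 of B → 88.40; 35/35 used.
Total value = 288.40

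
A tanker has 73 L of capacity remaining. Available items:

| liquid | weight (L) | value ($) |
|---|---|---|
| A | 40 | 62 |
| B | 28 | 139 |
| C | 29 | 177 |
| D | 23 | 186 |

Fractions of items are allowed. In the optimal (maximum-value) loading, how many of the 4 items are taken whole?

2

Sort by value per unit weight and fill in that order.
Ratios (sorted): D 8.09, C 6.10, B 4.96, A 1.55
take D (23 @ 186); take C (29 @ 177); take 21/28 of B → 104.25. Capacity used 73/73.
2 item(s) taken whole; one partial (take 21/28 of B).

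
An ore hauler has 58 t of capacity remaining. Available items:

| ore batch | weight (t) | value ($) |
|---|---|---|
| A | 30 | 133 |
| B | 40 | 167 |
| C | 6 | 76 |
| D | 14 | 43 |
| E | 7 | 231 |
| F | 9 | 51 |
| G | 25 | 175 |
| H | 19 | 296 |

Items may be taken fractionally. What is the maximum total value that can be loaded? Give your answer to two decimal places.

Sort by value per unit weight and fill in that order.
Order: E (231/7=33.00) > H (296/19=15.58) > C (76/6=12.67) > G (175/25=7.00) > F (51/9=5.67) > A (133/30=4.43) > B (167/40=4.17) > D (43/14=3.07)
Fill: take E (7 @ 231) → take H (19 @ 296) → take C (6 @ 76) → take G (25 @ 175) → take 1/9 of F → 5.67; 58/58 used.
Total value = 783.67

783.67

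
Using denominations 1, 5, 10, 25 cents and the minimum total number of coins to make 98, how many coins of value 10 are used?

2

98 = 3×25 + 2×10 + 3×1
Count of 10: 2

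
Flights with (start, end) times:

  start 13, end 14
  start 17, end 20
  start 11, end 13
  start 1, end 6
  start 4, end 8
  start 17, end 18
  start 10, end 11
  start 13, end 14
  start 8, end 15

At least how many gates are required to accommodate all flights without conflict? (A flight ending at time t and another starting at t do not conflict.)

The answer is the maximum number of intervals overlapping at any instant.
starts: [1, 4, 8, 10, 11, 13, 13, 17, 17]
ends:   [6, 8, 11, 13, 14, 14, 15, 18, 20]
s1→1 s4→2 e6→1 e8→0 s8→1 s10→2 e11→1 s11→2 e13→1 s13→2 s13→3  — peak 3.

3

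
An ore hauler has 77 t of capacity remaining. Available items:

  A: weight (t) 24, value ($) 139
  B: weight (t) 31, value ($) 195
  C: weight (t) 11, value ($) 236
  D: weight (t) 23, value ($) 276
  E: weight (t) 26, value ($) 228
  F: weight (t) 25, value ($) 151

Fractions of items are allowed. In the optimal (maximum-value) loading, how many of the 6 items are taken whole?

3

Ratios (sorted): C 21.45, D 12.00, E 8.77, B 6.29, F 6.04, A 5.79
take C (11 @ 236); take D (23 @ 276); take E (26 @ 228); take 17/31 of B → 106.94. Capacity used 77/77.
3 item(s) taken whole; one partial (take 17/31 of B).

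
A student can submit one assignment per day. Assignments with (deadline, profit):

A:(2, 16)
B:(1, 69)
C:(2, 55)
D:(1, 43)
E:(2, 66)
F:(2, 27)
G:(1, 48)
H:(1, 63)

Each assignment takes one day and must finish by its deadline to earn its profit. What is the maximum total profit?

135

Take jobs in profit order; each goes to the latest open slot no later than its deadline.
By profit: B(d1,69), E(d2,66), H(d1,63), C(d2,55), G(d1,48), D(d1,43), F(d2,27), A(d2,16)
B→slot 1; E→slot 2; H skipped; C skipped; G skipped; D skipped; F skipped; A skipped.
Profit = 69 + 66 = 135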